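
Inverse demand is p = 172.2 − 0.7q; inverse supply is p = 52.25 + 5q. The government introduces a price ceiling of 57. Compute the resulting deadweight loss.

1150.73

Competitive equilibrium: 172.2 − 0.7q = 52.25 + 5q → q* = 21.0439, p* = 157.4693.
At the ceiling p = 57, quantity supplied = (57 − 52.25)/5 = 0.95.
Willingness to pay at q' = 0.95: 172.2 − 0.7·0.95 = 171.535.
Δq = 21.0439 − 0.95 = 20.0939; wedge = 171.535 − 57 = 114.535.
The triangle = ½ × 20.0939 × 114.535 = 1150.73.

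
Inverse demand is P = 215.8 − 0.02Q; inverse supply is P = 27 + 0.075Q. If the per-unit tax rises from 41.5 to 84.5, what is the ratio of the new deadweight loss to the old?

4.146

Competitive equilibrium: 215.8 − 0.02Q = 27 + 0.075Q → Q* = 1987.3684, P* = 176.0526.
For a per-unit tax t: ΔQ = t/0.095, so DWL = ½·t·(t/0.095) = t²/0.19.
At t = 41.5: DWL = 9064.474. At t = 84.5: DWL = 37580.263.
Ratio = (84.5/41.5)² = 4.146.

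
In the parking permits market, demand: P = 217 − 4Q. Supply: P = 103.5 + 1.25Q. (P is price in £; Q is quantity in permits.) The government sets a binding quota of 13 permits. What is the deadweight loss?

£195.01

Competitive equilibrium: 217 − 4Q = 103.5 + 1.25Q → Q* = 21.61905, P* = 130.52381.
At Q = 13: demand price = 217 − 4·13 = 165; supply price = 103.5 + 1.25·13 = 119.75.
ΔQ = 21.61905 − 13 = 8.61905; wedge = 165 − 119.75 = 45.25.
Deadweight loss = ½ × 8.61905 × 45.25 = £195.01.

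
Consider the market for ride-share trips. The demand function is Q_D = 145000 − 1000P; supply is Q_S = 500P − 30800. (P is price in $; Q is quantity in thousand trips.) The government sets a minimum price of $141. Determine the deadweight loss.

In inverse form: demand P = 145 − 0.001Q, supply P = 61.6 + 0.002Q.
Competitive equilibrium: 145 − 0.001Q = 61.6 + 0.002Q → Q* = 27800, P* = 117.2.
At the floor P = 141, quantity demanded = (145 − 141)/0.001 = 4000.
Sellers' marginal cost at Q' = 4000: 61.6 + 0.002·4000 = 69.6.
ΔQ = 27800 − 4000 = 23800; wedge = 141 − 69.6 = 71.4.
Welfare loss = ½ × 23800 × 71.4 = $849660 thousand.

$849660 thousand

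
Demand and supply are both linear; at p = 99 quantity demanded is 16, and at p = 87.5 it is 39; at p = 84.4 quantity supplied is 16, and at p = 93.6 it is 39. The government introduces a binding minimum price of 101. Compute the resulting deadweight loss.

184.02

Demand slope = (87.5 − 99)/(39 − 16) = −0.5, so p = 107 − 0.5q.
Supply slope = (93.6 − 84.4)/(39 − 16) = 0.4, so p = 78 + 0.4q.
Competitive equilibrium: 107 − 0.5q = 78 + 0.4q → q* = 32.2222, p* = 90.8889.
At the floor p = 101, quantity demanded = (107 − 101)/0.5 = 12.
Sellers' marginal cost at q' = 12: 78 + 0.4·12 = 82.8.
Δq = 32.2222 − 12 = 20.2222; wedge = 101 − 82.8 = 18.2.
Deadweight loss = ½ × 20.2222 × 18.2 = 184.02.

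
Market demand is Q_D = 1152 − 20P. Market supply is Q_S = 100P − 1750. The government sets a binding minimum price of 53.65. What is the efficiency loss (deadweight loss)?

In inverse form: demand P = 57.6 − 0.05Q, supply P = 17.5 + 0.01Q.
Competitive equilibrium: 57.6 − 0.05Q = 17.5 + 0.01Q → Q* = 668.3333, P* = 24.1833.
At the floor P = 53.65, quantity demanded = (57.6 − 53.65)/0.05 = 79.
Sellers' marginal cost at Q' = 79: 17.5 + 0.01·79 = 18.29.
ΔQ = 668.3333 − 79 = 589.3333; wedge = 53.65 − 18.29 = 35.36.
DWL = ½ × 589.3333 × 35.36 = 10419.41.

10419.41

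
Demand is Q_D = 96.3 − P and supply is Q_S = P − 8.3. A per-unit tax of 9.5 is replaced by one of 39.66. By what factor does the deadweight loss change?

17.428

In inverse form: demand P = 96.3 − Q, supply P = 8.3 + Q.
Competitive equilibrium: 96.3 − Q = 8.3 + Q → Q* = 44, P* = 52.3.
For a per-unit tax t: ΔQ = t/2, so DWL = ½·t·(t/2) = t²/4.
At t = 9.5: DWL = 22.5625. At t = 39.66: DWL = 393.2289.
Ratio = (39.66/9.5)² = 17.428.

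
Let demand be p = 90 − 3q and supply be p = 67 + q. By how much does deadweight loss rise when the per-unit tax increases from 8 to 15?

20.125

Competitive equilibrium: 90 − 3q = 67 + q → q* = 5.75, p* = 72.75.
For a per-unit tax t: Δq = t/4, so DWL = ½·t·(t/4) = t²/8.
At t = 8: DWL = 8. At t = 15: DWL = 28.125.
Increase = 28.125 − 8 = 20.125.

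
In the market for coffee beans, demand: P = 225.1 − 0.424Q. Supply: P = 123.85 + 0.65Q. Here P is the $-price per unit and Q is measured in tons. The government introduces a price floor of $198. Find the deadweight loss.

$494.92

Competitive equilibrium: 225.1 − 0.424Q = 123.85 + 0.65Q → Q* = 94.2737, P* = 185.1279.
At the floor P = 198, quantity demanded = (225.1 − 198)/0.424 = 63.9151.
Sellers' marginal cost at Q' = 63.9151: 123.85 + 0.65·63.9151 = 165.3948.
ΔQ = 94.2737 − 63.9151 = 30.3586; wedge = 198 − 165.3948 = 32.6052.
DWL = ½ × 30.3586 × 32.6052 = $494.92.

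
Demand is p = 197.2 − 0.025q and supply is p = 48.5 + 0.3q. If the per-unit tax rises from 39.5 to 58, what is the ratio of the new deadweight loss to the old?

2.156

Competitive equilibrium: 197.2 − 0.025q = 48.5 + 0.3q → q* = 457.5385, p* = 185.7615.
For a per-unit tax t: Δq = t/0.325, so DWL = ½·t·(t/0.325) = t²/0.65.
At t = 39.5: DWL = 2400.385. At t = 58: DWL = 5175.385.
Ratio = (58/39.5)² = 2.156.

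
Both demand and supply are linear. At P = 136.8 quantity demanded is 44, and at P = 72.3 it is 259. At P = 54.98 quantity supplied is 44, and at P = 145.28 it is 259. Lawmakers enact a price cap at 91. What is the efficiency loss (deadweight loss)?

Demand slope = (72.3 − 136.8)/(259 − 44) = −0.3, so P = 150 − 0.3Q.
Supply slope = (145.28 − 54.98)/(259 − 44) = 0.42, so P = 36.5 + 0.42Q.
Competitive equilibrium: 150 − 0.3Q = 36.5 + 0.42Q → Q* = 157.6389, P* = 102.7083.
At the ceiling P = 91, quantity supplied = (91 − 36.5)/0.42 = 129.7619.
Willingness to pay at Q' = 129.7619: 150 − 0.3·129.7619 = 111.0714.
ΔQ = 157.6389 − 129.7619 = 27.877; wedge = 111.0714 − 91 = 20.0714.
Welfare loss = ½ × 27.877 × 20.0714 = 279.77.

279.77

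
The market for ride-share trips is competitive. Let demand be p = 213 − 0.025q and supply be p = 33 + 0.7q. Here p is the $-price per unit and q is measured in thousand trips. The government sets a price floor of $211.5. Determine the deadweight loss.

Competitive equilibrium: 213 − 0.025q = 33 + 0.7q → q* = 248.2759, p* = 206.7931.
At the floor p = 211.5, quantity demanded = (213 − 211.5)/0.025 = 60.
Sellers' marginal cost at q' = 60: 33 + 0.7·60 = 75.
Δq = 248.2759 − 60 = 188.2759; wedge = 211.5 − 75 = 136.5.
DWL = ½ × 188.2759 × 136.5 = $12849.83 thousand.

$12849.83 thousand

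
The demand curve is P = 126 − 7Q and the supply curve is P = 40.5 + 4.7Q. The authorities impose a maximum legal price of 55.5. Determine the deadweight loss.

99.12

Competitive equilibrium: 126 − 7Q = 40.5 + 4.7Q → Q* = 7.3077, P* = 74.8462.
At the ceiling P = 55.5, quantity supplied = (55.5 − 40.5)/4.7 = 3.1915.
Willingness to pay at Q' = 3.1915: 126 − 7·3.1915 = 103.6595.
ΔQ = 7.3077 − 3.1915 = 4.1162; wedge = 103.6595 − 55.5 = 48.1595.
The triangle = ½ × 4.1162 × 48.1595 = 99.12.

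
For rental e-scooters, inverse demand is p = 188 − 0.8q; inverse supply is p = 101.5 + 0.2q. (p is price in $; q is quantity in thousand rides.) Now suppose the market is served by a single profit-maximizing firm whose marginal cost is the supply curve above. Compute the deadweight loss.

$738.99 thousand

Competitive equilibrium: 188 − 0.8q = 101.5 + 0.2q → q* = 86.5, p* = 118.8.
Marginal revenue: MR = 188 − 1.6q. Set MR = MC: 188 − 1.6q = 101.5 + 0.2q → q_m = 48.0556.
Price p_m = 188 − 0.8·48.0556 = 149.5555; MC(q_m) = 101.5 + 0.2·48.0556 = 111.1111.
Competitive q* = 86.5, so Δq = 38.4444; wedge = 149.5555 − 111.1111 = 38.4444.
The triangle = ½ × 38.4444 × 38.4444 = $738.99 thousand.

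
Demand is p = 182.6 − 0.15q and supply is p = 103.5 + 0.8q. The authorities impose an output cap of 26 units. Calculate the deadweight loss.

1557.56

Competitive equilibrium: 182.6 − 0.15q = 103.5 + 0.8q → q* = 83.2632, p* = 170.1105.
At q = 26: demand price = 182.6 − 0.15·26 = 178.7; supply price = 103.5 + 0.8·26 = 124.3.
Δq = 83.2632 − 26 = 57.2632; wedge = 178.7 − 124.3 = 54.4.
DWL = ½ × 57.2632 × 54.4 = 1557.56.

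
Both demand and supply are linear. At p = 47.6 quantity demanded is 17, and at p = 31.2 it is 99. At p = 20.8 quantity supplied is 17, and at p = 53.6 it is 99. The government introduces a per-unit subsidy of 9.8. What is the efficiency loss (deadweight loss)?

80.03

Demand slope = (31.2 − 47.6)/(99 − 17) = −0.2, so p = 51 − 0.2q.
Supply slope = (53.6 − 20.8)/(99 − 17) = 0.4, so p = 14 + 0.4q.
Competitive equilibrium: 51 − 0.2q = 14 + 0.4q → q* = 61.6667, p* = 38.6667.
The subsidy lowers effective supply by 9.8: p = 4.2 + 0.4q.
New quantity: 51 − 0.2q = 4.2 + 0.4q → q' = 78.
Overproduction Δq = 78 − 61.6667 = 16.3333; wedge = subsidy = 9.8.
Welfare loss = ½ × 16.3333 × 9.8 = 80.03.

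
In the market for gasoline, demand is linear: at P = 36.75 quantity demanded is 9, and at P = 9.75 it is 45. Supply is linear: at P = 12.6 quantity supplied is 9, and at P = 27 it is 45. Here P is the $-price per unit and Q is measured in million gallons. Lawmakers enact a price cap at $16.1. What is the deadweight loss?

$86.29 million

Demand slope = (9.75 − 36.75)/(45 − 9) = −0.75, so P = 43.5 − 0.75Q.
Supply slope = (27 − 12.6)/(45 − 9) = 0.4, so P = 9 + 0.4Q.
Competitive equilibrium: 43.5 − 0.75Q = 9 + 0.4Q → Q* = 30, P* = 21.
At the ceiling P = 16.1, quantity supplied = (16.1 − 9)/0.4 = 17.75.
Willingness to pay at Q' = 17.75: 43.5 − 0.75·17.75 = 30.1875.
ΔQ = 30 − 17.75 = 12.25; wedge = 30.1875 − 16.1 = 14.0875.
The triangle = ½ × 12.25 × 14.0875 = $86.29 million.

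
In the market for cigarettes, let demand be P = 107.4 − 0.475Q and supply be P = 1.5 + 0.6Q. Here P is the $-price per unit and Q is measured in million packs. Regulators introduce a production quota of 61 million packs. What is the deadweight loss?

Competitive equilibrium: 107.4 − 0.475Q = 1.5 + 0.6Q → Q* = 98.5116, P* = 60.607.
At Q = 61: demand price = 107.4 − 0.475·61 = 78.425; supply price = 1.5 + 0.6·61 = 38.1.
ΔQ = 98.5116 − 61 = 37.5116; wedge = 78.425 − 38.1 = 40.325.
Deadweight loss = ½ × 37.5116 × 40.325 = $756.33 million.

$756.33 million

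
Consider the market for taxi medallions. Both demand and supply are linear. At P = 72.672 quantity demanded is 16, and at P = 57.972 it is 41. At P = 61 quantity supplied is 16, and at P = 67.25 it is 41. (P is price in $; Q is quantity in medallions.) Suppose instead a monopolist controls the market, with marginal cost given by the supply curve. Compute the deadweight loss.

Demand slope = (57.972 − 72.672)/(41 − 16) = −0.588, so P = 82.08 − 0.588Q.
Supply slope = (67.25 − 61)/(41 − 16) = 0.25, so P = 57 + 0.25Q.
Competitive equilibrium: 82.08 − 0.588Q = 57 + 0.25Q → Q* = 29.9284, P* = 64.4821.
Marginal revenue: MR = 82.08 − 1.176Q. Set MR = MC: 82.08 − 1.176Q = 57 + 0.25Q → Q_m = 17.5877.
Price P_m = 82.08 − 0.588·17.5877 = 71.7384; MC(Q_m) = 57 + 0.25·17.5877 = 61.3969.
Competitive Q* = 29.9284, so ΔQ = 12.3407; wedge = 71.7384 − 61.3969 = 10.3415.
Deadweight loss = ½ × 12.3407 × 10.3415 = $63.81.

$63.81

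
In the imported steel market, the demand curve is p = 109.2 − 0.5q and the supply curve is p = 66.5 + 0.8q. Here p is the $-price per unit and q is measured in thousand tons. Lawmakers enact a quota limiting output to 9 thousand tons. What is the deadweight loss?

Competitive equilibrium: 109.2 − 0.5q = 66.5 + 0.8q → q* = 32.8462, p* = 92.7769.
At q = 9: demand price = 109.2 − 0.5·9 = 104.7; supply price = 66.5 + 0.8·9 = 73.7.
Δq = 32.8462 − 9 = 23.8462; wedge = 104.7 − 73.7 = 31.
The triangle = ½ × 23.8462 × 31 = $369.62 thousand.

$369.62 thousand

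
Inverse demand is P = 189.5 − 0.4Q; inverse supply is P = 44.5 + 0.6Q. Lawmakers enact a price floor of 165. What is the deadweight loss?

3507.03

Competitive equilibrium: 189.5 − 0.4Q = 44.5 + 0.6Q → Q* = 145, P* = 131.5.
At the floor P = 165, quantity demanded = (189.5 − 165)/0.4 = 61.25.
Sellers' marginal cost at Q' = 61.25: 44.5 + 0.6·61.25 = 81.25.
ΔQ = 145 − 61.25 = 83.75; wedge = 165 − 81.25 = 83.75.
The triangle = ½ × 83.75 × 83.75 = 3507.03.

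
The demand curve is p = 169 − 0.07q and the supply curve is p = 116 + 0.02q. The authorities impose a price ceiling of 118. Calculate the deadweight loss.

10755.56

Competitive equilibrium: 169 − 0.07q = 116 + 0.02q → q* = 588.8889, p* = 127.7778.
At the ceiling p = 118, quantity supplied = (118 − 116)/0.02 = 100.
Willingness to pay at q' = 100: 169 − 0.07·100 = 162.
Δq = 588.8889 − 100 = 488.8889; wedge = 162 − 118 = 44.
DWL = ½ × 488.8889 × 44 = 10755.56.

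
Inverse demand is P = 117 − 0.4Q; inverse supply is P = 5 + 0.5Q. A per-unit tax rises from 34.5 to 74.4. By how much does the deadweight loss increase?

Competitive equilibrium: 117 − 0.4Q = 5 + 0.5Q → Q* = 124.4444, P* = 67.2222.
For a per-unit tax t: ΔQ = t/0.9, so DWL = ½·t·(t/0.9) = t²/1.8.
At t = 34.5: DWL = 661.25. At t = 74.4: DWL = 3075.2.
Increase = 3075.2 − 661.25 = 2413.95.

2413.95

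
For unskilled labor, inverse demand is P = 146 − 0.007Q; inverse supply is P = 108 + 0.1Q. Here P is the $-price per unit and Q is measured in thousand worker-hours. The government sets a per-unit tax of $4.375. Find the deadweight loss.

$89.44 thousand

Competitive equilibrium: 146 − 0.007Q = 108 + 0.1Q → Q* = 355.1402, P* = 143.514.
With the tax, the buyer price exceeds the seller price by 4.375: (146 − 0.007Q) − (108 + 0.1Q) = 4.375 → Q' = 314.2523.
ΔQ = 355.1402 − 314.2523 = 40.8879; the wedge equals the tax, 4.375.
DWL = ½ × 40.8879 × 4.375 = $89.44 thousand.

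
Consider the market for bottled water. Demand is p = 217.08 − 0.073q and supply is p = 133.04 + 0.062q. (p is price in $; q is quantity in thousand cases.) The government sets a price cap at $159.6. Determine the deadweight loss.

$2543.87 thousand

Competitive equilibrium: 217.08 − 0.073q = 133.04 + 0.062q → q* = 622.5185, p* = 171.6361.
At the ceiling p = 159.6, quantity supplied = (159.6 − 133.04)/0.062 = 428.3871.
Willingness to pay at q' = 428.3871: 217.08 − 0.073·428.3871 = 185.8077.
Δq = 622.5185 − 428.3871 = 194.1314; wedge = 185.8077 − 159.6 = 26.2077.
Welfare loss = ½ × 194.1314 × 26.2077 = $2543.87 thousand.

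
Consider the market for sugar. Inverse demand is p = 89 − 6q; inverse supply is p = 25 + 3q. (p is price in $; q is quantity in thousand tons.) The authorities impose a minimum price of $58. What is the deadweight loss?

Competitive equilibrium: 89 − 6q = 25 + 3q → q* = 7.1111, p* = 46.3333.
At the floor p = 58, quantity demanded = (89 − 58)/6 = 5.1667.
Sellers' marginal cost at q' = 5.1667: 25 + 3·5.1667 = 40.5001.
Δq = 7.1111 − 5.1667 = 1.9444; wedge = 58 − 40.5001 = 17.4999.
Deadweight loss = ½ × 1.9444 × 17.4999 = $17.01 thousand.

$17.01 thousand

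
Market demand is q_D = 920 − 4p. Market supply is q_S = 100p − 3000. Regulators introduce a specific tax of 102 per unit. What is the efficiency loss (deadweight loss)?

In inverse form: demand p = 230 − 0.25q, supply p = 30 + 0.01q.
Competitive equilibrium: 230 − 0.25q = 30 + 0.01q → q* = 769.2308, p* = 37.6923.
With the tax, the buyer price exceeds the seller price by 102: (230 − 0.25q) − (30 + 0.01q) = 102 → q' = 376.9231.
Δq = 769.2308 − 376.9231 = 392.3077; the wedge equals the tax, 102.
Deadweight loss = ½ × 392.3077 × 102 = 20007.69.

20007.69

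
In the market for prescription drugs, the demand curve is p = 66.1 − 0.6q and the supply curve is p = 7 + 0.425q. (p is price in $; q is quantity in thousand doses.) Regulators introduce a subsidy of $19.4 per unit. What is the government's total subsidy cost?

$1485.76 thousand

Competitive equilibrium: 66.1 − 0.6q = 7 + 0.425q → q* = 57.6585, p* = 31.5049.
The subsidy lowers effective supply by 19.4: p = 0.425q − 12.4.
New quantity: 66.1 − 0.6q = 0.425q − 12.4 → q' = 76.5854.
Total subsidy cost = 19.4 × 76.5854 = $1485.76 thousand.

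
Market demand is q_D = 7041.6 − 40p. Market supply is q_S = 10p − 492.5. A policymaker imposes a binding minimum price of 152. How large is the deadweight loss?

In inverse form: demand p = 176.04 − 0.025q, supply p = 49.25 + 0.1q.
Competitive equilibrium: 176.04 − 0.025q = 49.25 + 0.1q → q* = 1014.32, p* = 150.682.
At the floor p = 152, quantity demanded = (176.04 − 152)/0.025 = 961.6.
Sellers' marginal cost at q' = 961.6: 49.25 + 0.1·961.6 = 145.41.
Δq = 1014.32 − 961.6 = 52.72; wedge = 152 − 145.41 = 6.59.
DWL = ½ × 52.72 × 6.59 = 173.71.

173.71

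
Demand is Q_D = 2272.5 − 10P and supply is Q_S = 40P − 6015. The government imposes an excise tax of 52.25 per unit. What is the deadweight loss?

In inverse form: demand P = 227.25 − 0.1Q, supply P = 150.375 + 0.025Q.
Competitive equilibrium: 227.25 − 0.1Q = 150.375 + 0.025Q → Q* = 615, P* = 165.75.
With the tax, the buyer price exceeds the seller price by 52.25: (227.25 − 0.1Q) − (150.375 + 0.025Q) = 52.25 → Q' = 197.
ΔQ = 615 − 197 = 418; the wedge equals the tax, 52.25.
Deadweight loss = ½ × 418 × 52.25 = 10920.25.

10920.25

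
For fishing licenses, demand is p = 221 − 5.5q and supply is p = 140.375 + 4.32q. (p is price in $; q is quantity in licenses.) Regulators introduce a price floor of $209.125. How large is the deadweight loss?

$179.79

Competitive equilibrium: 221 − 5.5q = 140.375 + 4.32q → q* = 8.2103, p* = 175.8434.
At the floor p = 209.125, quantity demanded = (221 − 209.125)/5.5 = 2.1591.
Sellers' marginal cost at q' = 2.1591: 140.375 + 4.32·2.1591 = 149.7023.
Δq = 8.2103 − 2.1591 = 6.0512; wedge = 209.125 − 149.7023 = 59.4227.
DWL = ½ × 6.0512 × 59.4227 = $179.79.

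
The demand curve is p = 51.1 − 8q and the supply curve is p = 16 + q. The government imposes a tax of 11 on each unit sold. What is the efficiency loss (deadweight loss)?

6.72

Competitive equilibrium: 51.1 − 8q = 16 + q → q* = 3.9, p* = 19.9.
With the tax, the buyer price exceeds the seller price by 11: (51.1 − 8q) − (16 + q) = 11 → q' = 2.6778.
Δq = 3.9 − 2.6778 = 1.2222; the wedge equals the tax, 11.
Deadweight loss = ½ × 1.2222 × 11 = 6.72.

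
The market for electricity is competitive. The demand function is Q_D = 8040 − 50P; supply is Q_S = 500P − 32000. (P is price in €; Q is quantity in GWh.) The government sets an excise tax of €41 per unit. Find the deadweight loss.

€38204.55

In inverse form: demand P = 160.8 − 0.02Q, supply P = 64 + 0.002Q.
Competitive equilibrium: 160.8 − 0.02Q = 64 + 0.002Q → Q* = 4400, P* = 72.8.
With the tax, the buyer price exceeds the seller price by 41: (160.8 − 0.02Q) − (64 + 0.002Q) = 41 → Q' = 2536.3636.
ΔQ = 4400 − 2536.3636 = 1863.6364; the wedge equals the tax, 41.
Welfare loss = ½ × 1863.6364 × 41 = €38204.55.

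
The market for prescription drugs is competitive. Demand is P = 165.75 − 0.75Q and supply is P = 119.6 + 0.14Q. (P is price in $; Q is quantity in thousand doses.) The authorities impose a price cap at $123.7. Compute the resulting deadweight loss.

Competitive equilibrium: 165.75 − 0.75Q = 119.6 + 0.14Q → Q* = 51.8539, P* = 126.8596.
At the ceiling P = 123.7, quantity supplied = (123.7 − 119.6)/0.14 = 29.2857.
Willingness to pay at Q' = 29.2857: 165.75 − 0.75·29.2857 = 143.7857.
ΔQ = 51.8539 − 29.2857 = 22.5682; wedge = 143.7857 − 123.7 = 20.0857.
Deadweight loss = ½ × 22.5682 × 20.0857 = $226.65 thousand.

$226.65 thousand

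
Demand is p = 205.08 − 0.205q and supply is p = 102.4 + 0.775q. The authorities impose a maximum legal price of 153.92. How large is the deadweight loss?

Competitive equilibrium: 205.08 − 0.205q = 102.4 + 0.775q → q* = 104.7755, p* = 183.601.
At the ceiling p = 153.92, quantity supplied = (153.92 − 102.4)/0.775 = 66.4774.
Willingness to pay at q' = 66.4774: 205.08 − 0.205·66.4774 = 191.4521.
Δq = 104.7755 − 66.4774 = 38.2981; wedge = 191.4521 − 153.92 = 37.5321.
Welfare loss = ½ × 38.2981 × 37.5321 = 718.70.

718.70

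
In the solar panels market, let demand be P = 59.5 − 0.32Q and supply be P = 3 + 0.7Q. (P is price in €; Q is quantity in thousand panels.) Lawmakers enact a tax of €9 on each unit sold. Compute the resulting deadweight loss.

€39.71 thousand

Competitive equilibrium: 59.5 − 0.32Q = 3 + 0.7Q → Q* = 55.3922, P* = 41.7745.
With the tax, the buyer price exceeds the seller price by 9: (59.5 − 0.32Q) − (3 + 0.7Q) = 9 → Q' = 46.5686.
ΔQ = 55.3922 − 46.5686 = 8.8236; the wedge equals the tax, 9.
Deadweight loss = ½ × 8.8236 × 9 = €39.71 thousand.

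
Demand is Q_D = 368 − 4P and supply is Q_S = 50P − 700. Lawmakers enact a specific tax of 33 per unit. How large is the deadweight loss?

2016.67

In inverse form: demand P = 92 − 0.25Q, supply P = 14 + 0.02Q.
Competitive equilibrium: 92 − 0.25Q = 14 + 0.02Q → Q* = 288.8889, P* = 19.7778.
With the tax, the buyer price exceeds the seller price by 33: (92 − 0.25Q) − (14 + 0.02Q) = 33 → Q' = 166.6667.
ΔQ = 288.8889 − 166.6667 = 122.2222; the wedge equals the tax, 33.
DWL = ½ × 122.2222 × 33 = 2016.67.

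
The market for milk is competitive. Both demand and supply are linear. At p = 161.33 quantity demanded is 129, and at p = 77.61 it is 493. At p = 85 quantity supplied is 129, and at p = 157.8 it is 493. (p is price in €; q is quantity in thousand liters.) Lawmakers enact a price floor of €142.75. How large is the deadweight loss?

Demand slope = (77.61 − 161.33)/(493 − 129) = −0.23, so p = 191 − 0.23q.
Supply slope = (157.8 − 85)/(493 − 129) = 0.2, so p = 59.2 + 0.2q.
Competitive equilibrium: 191 − 0.23q = 59.2 + 0.2q → q* = 306.5116, p* = 120.5023.
At the floor p = 142.75, quantity demanded = (191 − 142.75)/0.23 = 209.7826.
Sellers' marginal cost at q' = 209.7826: 59.2 + 0.2·209.7826 = 101.1565.
Δq = 306.5116 − 209.7826 = 96.729; wedge = 142.75 − 101.1565 = 41.5935.
Deadweight loss = ½ × 96.729 × 41.5935 = €2011.65 thousand.

€2011.65 thousand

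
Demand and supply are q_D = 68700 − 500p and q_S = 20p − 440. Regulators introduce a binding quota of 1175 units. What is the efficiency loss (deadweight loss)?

28350.87

In inverse form: demand p = 137.4 − 0.002q, supply p = 22 + 0.05q.
Competitive equilibrium: 137.4 − 0.002q = 22 + 0.05q → q* = 2219.2308, p* = 132.9615.
At q = 1175: demand price = 137.4 − 0.002·1175 = 135.05; supply price = 22 + 0.05·1175 = 80.75.
Δq = 2219.2308 − 1175 = 1044.2308; wedge = 135.05 − 80.75 = 54.3.
DWL = ½ × 1044.2308 × 54.3 = 28350.87.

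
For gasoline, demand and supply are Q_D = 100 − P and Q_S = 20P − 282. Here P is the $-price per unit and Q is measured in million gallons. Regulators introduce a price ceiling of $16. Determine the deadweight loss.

$1007.62 million

In inverse form: demand P = 100 − Q, supply P = 14.1 + 0.05Q.
Competitive equilibrium: 100 − Q = 14.1 + 0.05Q → Q* = 81.8095, P* = 18.1905.
At the ceiling P = 16, quantity supplied = (16 − 14.1)/0.05 = 38.
Willingness to pay at Q' = 38: 100 − 1·38 = 62.
ΔQ = 81.8095 − 38 = 43.8095; wedge = 62 − 16 = 46.
The triangle = ½ × 43.8095 × 46 = $1007.62 million.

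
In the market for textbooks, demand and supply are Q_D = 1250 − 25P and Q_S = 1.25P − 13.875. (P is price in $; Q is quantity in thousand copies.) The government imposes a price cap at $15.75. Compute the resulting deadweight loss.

In inverse form: demand P = 50 − 0.04Q, supply P = 11.1 + 0.8Q.
Competitive equilibrium: 50 − 0.04Q = 11.1 + 0.8Q → Q* = 46.3095, P* = 48.1476.
At the ceiling P = 15.75, quantity supplied = (15.75 − 11.1)/0.8 = 5.8125.
Willingness to pay at Q' = 5.8125: 50 − 0.04·5.8125 = 49.7675.
ΔQ = 46.3095 − 5.8125 = 40.497; wedge = 49.7675 − 15.75 = 34.0175.
DWL = ½ × 40.497 × 34.0175 = $688.80 thousand.

$688.80 thousand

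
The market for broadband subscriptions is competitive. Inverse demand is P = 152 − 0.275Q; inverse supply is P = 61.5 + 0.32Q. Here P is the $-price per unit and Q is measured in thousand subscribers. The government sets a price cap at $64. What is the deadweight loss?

$6193.69 thousand

Competitive equilibrium: 152 − 0.275Q = 61.5 + 0.32Q → Q* = 152.1008, P* = 110.1723.
At the ceiling P = 64, quantity supplied = (64 − 61.5)/0.32 = 7.8125.
Willingness to pay at Q' = 7.8125: 152 − 0.275·7.8125 = 149.8516.
ΔQ = 152.1008 − 7.8125 = 144.2883; wedge = 149.8516 − 64 = 85.8516.
Welfare loss = ½ × 144.2883 × 85.8516 = $6193.69 thousand.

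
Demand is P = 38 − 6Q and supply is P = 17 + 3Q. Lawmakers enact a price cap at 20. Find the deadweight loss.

Competitive equilibrium: 38 − 6Q = 17 + 3Q → Q* = 2.3333, P* = 24.
At the ceiling P = 20, quantity supplied = (20 − 17)/3 = 1.
Willingness to pay at Q' = 1: 38 − 6·1 = 32.
ΔQ = 2.3333 − 1 = 1.3333; wedge = 32 − 20 = 12.
DWL = ½ × 1.3333 × 12 = 8.

8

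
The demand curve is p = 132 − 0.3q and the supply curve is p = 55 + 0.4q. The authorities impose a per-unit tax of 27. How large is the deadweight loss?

Competitive equilibrium: 132 − 0.3q = 55 + 0.4q → q* = 110, p* = 99.
With the tax, the buyer price exceeds the seller price by 27: (132 − 0.3q) − (55 + 0.4q) = 27 → q' = 71.4286.
Δq = 110 − 71.4286 = 38.5714; the wedge equals the tax, 27.
Welfare loss = ½ × 38.5714 × 27 = 520.71.

520.71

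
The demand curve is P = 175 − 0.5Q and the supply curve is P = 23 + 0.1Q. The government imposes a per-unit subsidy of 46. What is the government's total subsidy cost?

15180

Competitive equilibrium: 175 − 0.5Q = 23 + 0.1Q → Q* = 253.3333, P* = 48.3333.
The subsidy lowers effective supply by 46: P = 0.1Q − 23.
New quantity: 175 − 0.5Q = 0.1Q − 23 → Q' = 330.
Total subsidy cost = 46 × 330 = 15180.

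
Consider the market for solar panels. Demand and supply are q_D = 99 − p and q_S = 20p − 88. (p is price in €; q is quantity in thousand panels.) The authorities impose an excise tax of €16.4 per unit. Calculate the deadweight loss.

In inverse form: demand p = 99 − q, supply p = 4.4 + 0.05q.
Competitive equilibrium: 99 − q = 4.4 + 0.05q → q* = 90.0952, p* = 8.9048.
With the tax, the buyer price exceeds the seller price by 16.4: (99 − q) − (4.4 + 0.05q) = 16.4 → q' = 74.4762.
Δq = 90.0952 − 74.4762 = 15.619; the wedge equals the tax, 16.4.
Welfare loss = ½ × 15.619 × 16.4 = €128.08 thousand.

€128.08 thousand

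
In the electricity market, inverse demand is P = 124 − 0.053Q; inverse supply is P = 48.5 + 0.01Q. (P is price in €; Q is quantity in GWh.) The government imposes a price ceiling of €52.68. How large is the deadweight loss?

Competitive equilibrium: 124 − 0.053Q = 48.5 + 0.01Q → Q* = 1198.4127, P* = 60.4841.
At the ceiling P = 52.68, quantity supplied = (52.68 − 48.5)/0.01 = 418.
Willingness to pay at Q' = 418: 124 − 0.053·418 = 101.846.
ΔQ = 1198.4127 − 418 = 780.4127; wedge = 101.846 − 52.68 = 49.166.
Welfare loss = ½ × 780.4127 × 49.166 = €19184.89.

€19184.89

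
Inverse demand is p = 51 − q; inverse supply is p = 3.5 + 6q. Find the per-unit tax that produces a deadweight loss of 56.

28

Competitive equilibrium: 51 − q = 3.5 + 6q → q* = 6.7857, p* = 44.2143.
A tax t gives Δq = t/7 and wedge t, so DWL = t²/14.
t²/14 = 56 → t² = 784 → t = 28.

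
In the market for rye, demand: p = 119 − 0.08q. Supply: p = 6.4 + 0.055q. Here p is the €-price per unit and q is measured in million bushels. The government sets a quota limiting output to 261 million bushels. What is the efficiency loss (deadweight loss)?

€22167.94 million

Competitive equilibrium: 119 − 0.08q = 6.4 + 0.055q → q* = 834.0741, p* = 52.2741.
At q = 261: demand price = 119 − 0.08·261 = 98.12; supply price = 6.4 + 0.055·261 = 20.755.
Δq = 834.0741 − 261 = 573.0741; wedge = 98.12 − 20.755 = 77.365.
DWL = ½ × 573.0741 × 77.365 = €22167.94 million.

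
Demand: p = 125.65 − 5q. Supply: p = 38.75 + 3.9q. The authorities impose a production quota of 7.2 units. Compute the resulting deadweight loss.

29.26

Competitive equilibrium: 125.65 − 5q = 38.75 + 3.9q → q* = 9.764, p* = 76.8298.
At q = 7.2: demand price = 125.65 − 5·7.2 = 89.65; supply price = 38.75 + 3.9·7.2 = 66.83.
Δq = 9.764 − 7.2 = 2.564; wedge = 89.65 − 66.83 = 22.82.
DWL = ½ × 2.564 × 22.82 = 29.26.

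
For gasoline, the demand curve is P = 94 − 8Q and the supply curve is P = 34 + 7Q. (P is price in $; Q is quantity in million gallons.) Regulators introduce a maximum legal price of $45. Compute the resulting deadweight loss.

Competitive equilibrium: 94 − 8Q = 34 + 7Q → Q* = 4, P* = 62.
At the ceiling P = 45, quantity supplied = (45 − 34)/7 = 1.57143.
Willingness to pay at Q' = 1.57143: 94 − 8·1.57143 = 81.42856.
ΔQ = 4 − 1.57143 = 2.42857; wedge = 81.42856 − 45 = 36.42856.
DWL = ½ × 2.42857 × 36.42856 = $44.23 million.

$44.23 million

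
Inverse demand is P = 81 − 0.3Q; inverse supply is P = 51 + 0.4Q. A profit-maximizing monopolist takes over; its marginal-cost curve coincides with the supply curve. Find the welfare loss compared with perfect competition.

Competitive equilibrium: 81 − 0.3Q = 51 + 0.4Q → Q* = 42.8571, P* = 68.1429.
Marginal revenue: MR = 81 − 0.6Q. Set MR = MC: 81 − 0.6Q = 51 + 0.4Q → Q_m = 30.
Price P_m = 81 − 0.3·30 = 72; MC(Q_m) = 51 + 0.4·30 = 63.
Competitive Q* = 42.8571, so ΔQ = 12.8571; wedge = 72 − 63 = 9.
The triangle = ½ × 12.8571 × 9 = 57.86.

57.86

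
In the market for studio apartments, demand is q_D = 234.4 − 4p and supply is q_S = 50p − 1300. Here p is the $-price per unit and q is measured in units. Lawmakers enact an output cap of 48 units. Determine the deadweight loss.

In inverse form: demand p = 58.6 − 0.25q, supply p = 26 + 0.02q.
Competitive equilibrium: 58.6 − 0.25q = 26 + 0.02q → q* = 120.7407, p* = 28.4148.
At q = 48: demand price = 58.6 − 0.25·48 = 46.6; supply price = 26 + 0.02·48 = 26.96.
Δq = 120.7407 − 48 = 72.7407; wedge = 46.6 − 26.96 = 19.64.
The triangle = ½ × 72.7407 × 19.64 = $714.31.

$714.31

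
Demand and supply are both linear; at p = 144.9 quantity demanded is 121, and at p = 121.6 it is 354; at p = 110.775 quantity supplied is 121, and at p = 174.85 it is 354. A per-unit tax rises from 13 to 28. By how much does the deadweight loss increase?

Demand slope = (121.6 − 144.9)/(354 − 121) = −0.1, so p = 157 − 0.1q.
Supply slope = (174.85 − 110.775)/(354 − 121) = 0.275, so p = 77.5 + 0.275q.
Competitive equilibrium: 157 − 0.1q = 77.5 + 0.275q → q* = 212, p* = 135.8.
For a per-unit tax t: Δq = t/0.375, so DWL = ½·t·(t/0.375) = t²/0.75.
At t = 13: DWL = 225.333. At t = 28: DWL = 1045.333.
Increase = 1045.333 − 225.333 = 820.

820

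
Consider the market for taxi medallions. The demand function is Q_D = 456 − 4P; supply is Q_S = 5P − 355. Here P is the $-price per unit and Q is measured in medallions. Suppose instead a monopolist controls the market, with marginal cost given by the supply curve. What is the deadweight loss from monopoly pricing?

$262.05

In inverse form: demand P = 114 − 0.25Q, supply P = 71 + 0.2Q.
Competitive equilibrium: 114 − 0.25Q = 71 + 0.2Q → Q* = 95.5556, P* = 90.1111.
Marginal revenue: MR = 114 − 0.5Q. Set MR = MC: 114 − 0.5Q = 71 + 0.2Q → Q_m = 61.4286.
Price P_m = 114 − 0.25·61.4286 = 98.6429; MC(Q_m) = 71 + 0.2·61.4286 = 83.2857.
Competitive Q* = 95.5556, so ΔQ = 34.127; wedge = 98.6429 − 83.2857 = 15.3572.
Deadweight loss = ½ × 34.127 × 15.3572 = $262.05.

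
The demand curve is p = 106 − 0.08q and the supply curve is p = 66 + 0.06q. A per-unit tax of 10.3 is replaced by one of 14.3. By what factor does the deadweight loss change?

Competitive equilibrium: 106 − 0.08q = 66 + 0.06q → q* = 285.7143, p* = 83.1429.
For a per-unit tax t: Δq = t/0.14, so DWL = ½·t·(t/0.14) = t²/0.28.
At t = 10.3: DWL = 378.893. At t = 14.3: DWL = 730.321.
Ratio = (14.3/10.3)² = 1.928.

1.928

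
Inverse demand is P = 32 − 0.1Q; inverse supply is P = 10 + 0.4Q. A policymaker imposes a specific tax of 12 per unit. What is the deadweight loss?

Competitive equilibrium: 32 − 0.1Q = 10 + 0.4Q → Q* = 44, P* = 27.6.
With the tax, the buyer price exceeds the seller price by 12: (32 − 0.1Q) − (10 + 0.4Q) = 12 → Q' = 20.
ΔQ = 44 − 20 = 24; the wedge equals the tax, 12.
The triangle = ½ × 24 × 12 = 144.

144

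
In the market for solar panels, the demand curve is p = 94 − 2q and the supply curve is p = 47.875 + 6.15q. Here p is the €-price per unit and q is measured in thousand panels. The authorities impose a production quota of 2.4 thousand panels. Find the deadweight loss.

€43.29 thousand

Competitive equilibrium: 94 − 2q = 47.875 + 6.15q → q* = 5.6595, p* = 82.681.
At q = 2.4: demand price = 94 − 2·2.4 = 89.2; supply price = 47.875 + 6.15·2.4 = 62.635.
Δq = 5.6595 − 2.4 = 3.2595; wedge = 89.2 − 62.635 = 26.565.
Deadweight loss = ½ × 3.2595 × 26.565 = €43.29 thousand.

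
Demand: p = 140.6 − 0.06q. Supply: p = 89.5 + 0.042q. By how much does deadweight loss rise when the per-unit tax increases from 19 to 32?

Competitive equilibrium: 140.6 − 0.06q = 89.5 + 0.042q → q* = 500.9804, p* = 110.5412.
For a per-unit tax t: Δq = t/0.102, so DWL = ½·t·(t/0.102) = t²/0.204.
At t = 19: DWL = 1769.608. At t = 32: DWL = 5019.608.
Increase = 5019.608 − 1769.608 = 3250.

3250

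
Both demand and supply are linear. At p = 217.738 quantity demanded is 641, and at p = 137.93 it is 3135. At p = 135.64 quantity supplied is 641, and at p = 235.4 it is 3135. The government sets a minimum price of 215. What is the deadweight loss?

Demand slope = (137.93 − 217.738)/(3135 − 641) = −0.032, so p = 238.25 − 0.032q.
Supply slope = (235.4 − 135.64)/(3135 − 641) = 0.04, so p = 110 + 0.04q.
Competitive equilibrium: 238.25 − 0.032q = 110 + 0.04q → q* = 1781.25, p* = 181.25.
At the floor p = 215, quantity demanded = (238.25 − 215)/0.032 = 726.5625.
Sellers' marginal cost at q' = 726.5625: 110 + 0.04·726.5625 = 139.0625.
Δq = 1781.25 − 726.5625 = 1054.6875; wedge = 215 − 139.0625 = 75.9375.
Deadweight loss = ½ × 1054.6875 × 75.9375 = 40045.17.

40045.17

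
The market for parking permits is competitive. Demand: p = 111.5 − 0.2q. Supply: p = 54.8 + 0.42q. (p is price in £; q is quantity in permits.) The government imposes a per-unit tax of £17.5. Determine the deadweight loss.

£246.98

Competitive equilibrium: 111.5 − 0.2q = 54.8 + 0.42q → q* = 91.4516, p* = 93.2097.
With the tax, the buyer price exceeds the seller price by 17.5: (111.5 − 0.2q) − (54.8 + 0.42q) = 17.5 → q' = 63.2258.
Δq = 91.4516 − 63.2258 = 28.2258; the wedge equals the tax, 17.5.
Welfare loss = ½ × 28.2258 × 17.5 = £246.98.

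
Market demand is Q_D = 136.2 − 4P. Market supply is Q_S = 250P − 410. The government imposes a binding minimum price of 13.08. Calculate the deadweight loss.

In inverse form: demand P = 34.05 − 0.25Q, supply P = 1.64 + 0.004Q.
Competitive equilibrium: 34.05 − 0.25Q = 1.64 + 0.004Q → Q* = 127.5984, P* = 2.1504.
At the floor P = 13.08, quantity demanded = (34.05 − 13.08)/0.25 = 83.88.
Sellers' marginal cost at Q' = 83.88: 1.64 + 0.004·83.88 = 1.9755.
ΔQ = 127.5984 − 83.88 = 43.7184; wedge = 13.08 − 1.9755 = 11.1045.
The triangle = ½ × 43.7184 × 11.1045 = 242.74.

242.74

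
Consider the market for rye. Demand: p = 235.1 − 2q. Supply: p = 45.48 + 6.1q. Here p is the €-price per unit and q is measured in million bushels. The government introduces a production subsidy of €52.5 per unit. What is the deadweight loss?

Competitive equilibrium: 235.1 − 2q = 45.48 + 6.1q → q* = 23.4099, p* = 188.2802.
The subsidy lowers effective supply by 52.5: p = 6.1q − 7.02.
New quantity: 235.1 − 2q = 6.1q − 7.02 → q' = 29.8914.
Overproduction Δq = 29.8914 − 23.4099 = 6.4815; wedge = subsidy = 52.5.
DWL = ½ × 6.4815 × 52.5 = €170.14 million.

€170.14 million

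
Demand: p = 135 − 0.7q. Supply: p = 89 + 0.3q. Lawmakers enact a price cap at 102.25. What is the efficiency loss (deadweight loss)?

1.68

Competitive equilibrium: 135 − 0.7q = 89 + 0.3q → q* = 46, p* = 102.8.
At the ceiling p = 102.25, quantity supplied = (102.25 − 89)/0.3 = 44.1667.
Willingness to pay at q' = 44.1667: 135 − 0.7·44.1667 = 104.0833.
Δq = 46 − 44.1667 = 1.8333; wedge = 104.0833 − 102.25 = 1.8333.
The triangle = ½ × 1.8333 × 1.8333 = 1.68.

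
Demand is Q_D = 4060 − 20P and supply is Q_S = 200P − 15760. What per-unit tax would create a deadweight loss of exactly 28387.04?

In inverse form: demand P = 203 − 0.05Q, supply P = 78.8 + 0.005Q.
Competitive equilibrium: 203 − 0.05Q = 78.8 + 0.005Q → Q* = 2258.1818, P* = 90.0909.
A tax t gives ΔQ = t/0.055 and wedge t, so DWL = t²/0.11.
t²/0.11 = 28387.04 → t² = 3122.5744 → t = 55.88.

55.88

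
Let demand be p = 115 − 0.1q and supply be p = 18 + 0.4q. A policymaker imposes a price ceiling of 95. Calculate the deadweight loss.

0.56

Competitive equilibrium: 115 − 0.1q = 18 + 0.4q → q* = 194, p* = 95.6.
At the ceiling p = 95, quantity supplied = (95 − 18)/0.4 = 192.5.
Willingness to pay at q' = 192.5: 115 − 0.1·192.5 = 95.75.
Δq = 194 − 192.5 = 1.5; wedge = 95.75 − 95 = 0.75.
The triangle = ½ × 1.5 × 0.75 = 0.56.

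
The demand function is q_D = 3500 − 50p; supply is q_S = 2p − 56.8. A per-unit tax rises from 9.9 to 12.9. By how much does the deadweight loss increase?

In inverse form: demand p = 70 − 0.02q, supply p = 28.4 + 0.5q.
Competitive equilibrium: 70 − 0.02q = 28.4 + 0.5q → q* = 80, p* = 68.4.
For a per-unit tax t: Δq = t/0.52, so DWL = ½·t·(t/0.52) = t²/1.04.
At t = 9.9: DWL = 94.24. At t = 12.9: DWL = 160.01.
Increase = 160.01 − 94.24 = 65.77.

65.77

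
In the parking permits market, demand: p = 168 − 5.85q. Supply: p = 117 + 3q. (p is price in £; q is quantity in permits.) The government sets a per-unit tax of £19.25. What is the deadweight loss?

Competitive equilibrium: 168 − 5.85q = 117 + 3q → q* = 5.7627, p* = 134.2881.
With the tax, the buyer price exceeds the seller price by 19.25: (168 − 5.85q) − (117 + 3q) = 19.25 → q' = 3.5876.
Δq = 5.7627 − 3.5876 = 2.1751; the wedge equals the tax, 19.25.
Welfare loss = ½ × 2.1751 × 19.25 = £20.94.

£20.94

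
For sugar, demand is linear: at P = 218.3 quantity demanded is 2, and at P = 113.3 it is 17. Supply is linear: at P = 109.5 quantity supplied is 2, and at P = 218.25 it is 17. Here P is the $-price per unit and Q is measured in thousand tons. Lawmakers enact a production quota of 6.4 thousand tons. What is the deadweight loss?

$74.57 thousand

Demand slope = (113.3 − 218.3)/(17 − 2) = −7, so P = 232.3 − 7Q.
Supply slope = (218.25 − 109.5)/(17 − 2) = 7.25, so P = 95 + 7.25Q.
Competitive equilibrium: 232.3 − 7Q = 95 + 7.25Q → Q* = 9.6351, P* = 164.8544.
At Q = 6.4: demand price = 232.3 − 7·6.4 = 187.5; supply price = 95 + 7.25·6.4 = 141.4.
ΔQ = 9.6351 − 6.4 = 3.2351; wedge = 187.5 − 141.4 = 46.1.
Welfare loss = ½ × 3.2351 × 46.1 = $74.57 thousand.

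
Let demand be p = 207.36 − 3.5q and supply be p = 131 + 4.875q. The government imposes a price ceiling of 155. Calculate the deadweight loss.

Competitive equilibrium: 207.36 − 3.5q = 131 + 4.875q → q* = 9.11761, p* = 175.44836.
At the ceiling p = 155, quantity supplied = (155 − 131)/4.875 = 4.92308.
Willingness to pay at q' = 4.92308: 207.36 − 3.5·4.92308 = 190.12922.
Δq = 9.11761 − 4.92308 = 4.19453; wedge = 190.12922 − 155 = 35.12922.
Deadweight loss = ½ × 4.19453 × 35.12922 = 73.68.

73.68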